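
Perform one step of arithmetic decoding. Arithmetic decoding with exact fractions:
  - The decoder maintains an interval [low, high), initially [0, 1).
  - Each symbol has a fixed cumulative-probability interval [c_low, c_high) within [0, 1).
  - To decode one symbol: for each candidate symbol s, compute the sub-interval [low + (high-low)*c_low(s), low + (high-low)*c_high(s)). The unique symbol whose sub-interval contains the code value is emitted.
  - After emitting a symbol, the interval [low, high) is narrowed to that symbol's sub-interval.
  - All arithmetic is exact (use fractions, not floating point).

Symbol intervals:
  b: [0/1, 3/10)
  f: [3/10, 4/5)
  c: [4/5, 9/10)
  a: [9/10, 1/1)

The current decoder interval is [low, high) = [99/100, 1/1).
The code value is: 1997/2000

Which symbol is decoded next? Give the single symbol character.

Interval width = high − low = 1/1 − 99/100 = 1/100
Scaled code = (code − low) / width = (1997/2000 − 99/100) / 1/100 = 17/20
  b: [0/1, 3/10) 
  f: [3/10, 4/5) 
  c: [4/5, 9/10) ← scaled code falls here ✓
  a: [9/10, 1/1) 

Answer: c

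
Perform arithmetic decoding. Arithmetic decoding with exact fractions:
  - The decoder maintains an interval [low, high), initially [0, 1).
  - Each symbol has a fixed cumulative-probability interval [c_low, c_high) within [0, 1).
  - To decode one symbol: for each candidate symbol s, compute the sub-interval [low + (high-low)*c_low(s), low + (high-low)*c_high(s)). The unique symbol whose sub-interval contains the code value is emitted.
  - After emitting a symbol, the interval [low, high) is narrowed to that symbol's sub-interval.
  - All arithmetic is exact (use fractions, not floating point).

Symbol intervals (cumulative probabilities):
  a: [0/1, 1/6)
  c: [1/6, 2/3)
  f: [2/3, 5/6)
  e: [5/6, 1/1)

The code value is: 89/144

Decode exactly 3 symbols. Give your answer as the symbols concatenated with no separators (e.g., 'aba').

Step 1: interval [0/1, 1/1), width = 1/1 - 0/1 = 1/1
  'a': [0/1 + 1/1*0/1, 0/1 + 1/1*1/6) = [0/1, 1/6)
  'c': [0/1 + 1/1*1/6, 0/1 + 1/1*2/3) = [1/6, 2/3) <- contains code 89/144
  'f': [0/1 + 1/1*2/3, 0/1 + 1/1*5/6) = [2/3, 5/6)
  'e': [0/1 + 1/1*5/6, 0/1 + 1/1*1/1) = [5/6, 1/1)
  emit 'c', narrow to [1/6, 2/3)
Step 2: interval [1/6, 2/3), width = 2/3 - 1/6 = 1/2
  'a': [1/6 + 1/2*0/1, 1/6 + 1/2*1/6) = [1/6, 1/4)
  'c': [1/6 + 1/2*1/6, 1/6 + 1/2*2/3) = [1/4, 1/2)
  'f': [1/6 + 1/2*2/3, 1/6 + 1/2*5/6) = [1/2, 7/12)
  'e': [1/6 + 1/2*5/6, 1/6 + 1/2*1/1) = [7/12, 2/3) <- contains code 89/144
  emit 'e', narrow to [7/12, 2/3)
Step 3: interval [7/12, 2/3), width = 2/3 - 7/12 = 1/12
  'a': [7/12 + 1/12*0/1, 7/12 + 1/12*1/6) = [7/12, 43/72)
  'c': [7/12 + 1/12*1/6, 7/12 + 1/12*2/3) = [43/72, 23/36) <- contains code 89/144
  'f': [7/12 + 1/12*2/3, 7/12 + 1/12*5/6) = [23/36, 47/72)
  'e': [7/12 + 1/12*5/6, 7/12 + 1/12*1/1) = [47/72, 2/3)
  emit 'c', narrow to [43/72, 23/36)

Answer: cec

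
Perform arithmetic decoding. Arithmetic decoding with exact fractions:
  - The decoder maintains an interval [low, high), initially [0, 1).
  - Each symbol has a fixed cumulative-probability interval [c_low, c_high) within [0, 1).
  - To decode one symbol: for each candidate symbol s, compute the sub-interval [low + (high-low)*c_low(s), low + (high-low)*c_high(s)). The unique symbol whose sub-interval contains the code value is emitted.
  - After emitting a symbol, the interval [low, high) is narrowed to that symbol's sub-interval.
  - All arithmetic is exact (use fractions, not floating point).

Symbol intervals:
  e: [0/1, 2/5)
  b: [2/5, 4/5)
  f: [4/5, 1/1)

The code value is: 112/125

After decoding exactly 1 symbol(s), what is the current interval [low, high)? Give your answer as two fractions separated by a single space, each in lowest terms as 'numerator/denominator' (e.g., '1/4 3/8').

Answer: 4/5 1/1

Derivation:
Step 1: interval [0/1, 1/1), width = 1/1 - 0/1 = 1/1
  'e': [0/1 + 1/1*0/1, 0/1 + 1/1*2/5) = [0/1, 2/5)
  'b': [0/1 + 1/1*2/5, 0/1 + 1/1*4/5) = [2/5, 4/5)
  'f': [0/1 + 1/1*4/5, 0/1 + 1/1*1/1) = [4/5, 1/1) <- contains code 112/125
  emit 'f', narrow to [4/5, 1/1)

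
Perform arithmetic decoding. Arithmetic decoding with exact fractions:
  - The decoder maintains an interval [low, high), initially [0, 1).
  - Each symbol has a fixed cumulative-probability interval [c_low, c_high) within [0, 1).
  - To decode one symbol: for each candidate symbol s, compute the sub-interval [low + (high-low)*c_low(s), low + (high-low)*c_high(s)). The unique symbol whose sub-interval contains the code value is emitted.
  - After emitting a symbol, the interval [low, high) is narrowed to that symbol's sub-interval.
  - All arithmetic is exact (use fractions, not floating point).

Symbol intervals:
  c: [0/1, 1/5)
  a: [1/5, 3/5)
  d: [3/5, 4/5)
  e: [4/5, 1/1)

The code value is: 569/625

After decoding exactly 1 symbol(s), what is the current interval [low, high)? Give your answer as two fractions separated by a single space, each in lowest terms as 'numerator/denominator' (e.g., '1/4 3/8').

Answer: 4/5 1/1

Derivation:
Step 1: interval [0/1, 1/1), width = 1/1 - 0/1 = 1/1
  'c': [0/1 + 1/1*0/1, 0/1 + 1/1*1/5) = [0/1, 1/5)
  'a': [0/1 + 1/1*1/5, 0/1 + 1/1*3/5) = [1/5, 3/5)
  'd': [0/1 + 1/1*3/5, 0/1 + 1/1*4/5) = [3/5, 4/5)
  'e': [0/1 + 1/1*4/5, 0/1 + 1/1*1/1) = [4/5, 1/1) <- contains code 569/625
  emit 'e', narrow to [4/5, 1/1)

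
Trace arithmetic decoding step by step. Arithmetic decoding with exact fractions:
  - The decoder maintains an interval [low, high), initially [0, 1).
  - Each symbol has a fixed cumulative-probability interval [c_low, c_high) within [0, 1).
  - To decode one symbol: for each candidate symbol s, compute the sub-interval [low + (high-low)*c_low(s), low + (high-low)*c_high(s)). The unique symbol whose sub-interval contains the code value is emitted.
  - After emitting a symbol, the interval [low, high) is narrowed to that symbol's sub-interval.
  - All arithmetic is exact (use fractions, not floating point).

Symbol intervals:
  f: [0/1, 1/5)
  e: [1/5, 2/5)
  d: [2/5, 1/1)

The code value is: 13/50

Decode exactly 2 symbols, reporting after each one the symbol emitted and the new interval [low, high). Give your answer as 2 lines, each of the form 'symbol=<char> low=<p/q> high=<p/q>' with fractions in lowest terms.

Answer: symbol=e low=1/5 high=2/5
symbol=e low=6/25 high=7/25

Derivation:
Step 1: interval [0/1, 1/1), width = 1/1 - 0/1 = 1/1
  'f': [0/1 + 1/1*0/1, 0/1 + 1/1*1/5) = [0/1, 1/5)
  'e': [0/1 + 1/1*1/5, 0/1 + 1/1*2/5) = [1/5, 2/5) <- contains code 13/50
  'd': [0/1 + 1/1*2/5, 0/1 + 1/1*1/1) = [2/5, 1/1)
  emit 'e', narrow to [1/5, 2/5)
Step 2: interval [1/5, 2/5), width = 2/5 - 1/5 = 1/5
  'f': [1/5 + 1/5*0/1, 1/5 + 1/5*1/5) = [1/5, 6/25)
  'e': [1/5 + 1/5*1/5, 1/5 + 1/5*2/5) = [6/25, 7/25) <- contains code 13/50
  'd': [1/5 + 1/5*2/5, 1/5 + 1/5*1/1) = [7/25, 2/5)
  emit 'e', narrow to [6/25, 7/25)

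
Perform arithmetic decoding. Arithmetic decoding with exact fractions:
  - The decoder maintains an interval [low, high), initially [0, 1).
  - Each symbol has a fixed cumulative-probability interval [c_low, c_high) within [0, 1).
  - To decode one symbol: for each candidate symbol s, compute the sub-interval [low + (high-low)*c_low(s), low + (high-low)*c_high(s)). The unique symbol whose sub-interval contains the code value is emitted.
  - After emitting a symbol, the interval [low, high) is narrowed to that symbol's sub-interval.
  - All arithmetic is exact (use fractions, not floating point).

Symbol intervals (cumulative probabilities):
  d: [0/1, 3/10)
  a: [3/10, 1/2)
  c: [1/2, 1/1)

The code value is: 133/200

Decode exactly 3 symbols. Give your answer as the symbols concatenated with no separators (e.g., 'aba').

Step 1: interval [0/1, 1/1), width = 1/1 - 0/1 = 1/1
  'd': [0/1 + 1/1*0/1, 0/1 + 1/1*3/10) = [0/1, 3/10)
  'a': [0/1 + 1/1*3/10, 0/1 + 1/1*1/2) = [3/10, 1/2)
  'c': [0/1 + 1/1*1/2, 0/1 + 1/1*1/1) = [1/2, 1/1) <- contains code 133/200
  emit 'c', narrow to [1/2, 1/1)
Step 2: interval [1/2, 1/1), width = 1/1 - 1/2 = 1/2
  'd': [1/2 + 1/2*0/1, 1/2 + 1/2*3/10) = [1/2, 13/20)
  'a': [1/2 + 1/2*3/10, 1/2 + 1/2*1/2) = [13/20, 3/4) <- contains code 133/200
  'c': [1/2 + 1/2*1/2, 1/2 + 1/2*1/1) = [3/4, 1/1)
  emit 'a', narrow to [13/20, 3/4)
Step 3: interval [13/20, 3/4), width = 3/4 - 13/20 = 1/10
  'd': [13/20 + 1/10*0/1, 13/20 + 1/10*3/10) = [13/20, 17/25) <- contains code 133/200
  'a': [13/20 + 1/10*3/10, 13/20 + 1/10*1/2) = [17/25, 7/10)
  'c': [13/20 + 1/10*1/2, 13/20 + 1/10*1/1) = [7/10, 3/4)
  emit 'd', narrow to [13/20, 17/25)

Answer: cad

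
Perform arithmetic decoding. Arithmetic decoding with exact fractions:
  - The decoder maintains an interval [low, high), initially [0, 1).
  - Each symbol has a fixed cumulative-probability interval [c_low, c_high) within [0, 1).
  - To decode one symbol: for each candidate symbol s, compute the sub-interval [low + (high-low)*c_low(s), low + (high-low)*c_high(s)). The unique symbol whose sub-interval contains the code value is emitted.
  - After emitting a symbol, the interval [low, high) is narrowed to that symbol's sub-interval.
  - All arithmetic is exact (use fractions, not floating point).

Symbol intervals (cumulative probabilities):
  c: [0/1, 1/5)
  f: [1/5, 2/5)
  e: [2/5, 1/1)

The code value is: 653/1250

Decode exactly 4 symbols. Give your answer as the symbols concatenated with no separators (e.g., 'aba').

Answer: efcc

Derivation:
Step 1: interval [0/1, 1/1), width = 1/1 - 0/1 = 1/1
  'c': [0/1 + 1/1*0/1, 0/1 + 1/1*1/5) = [0/1, 1/5)
  'f': [0/1 + 1/1*1/5, 0/1 + 1/1*2/5) = [1/5, 2/5)
  'e': [0/1 + 1/1*2/5, 0/1 + 1/1*1/1) = [2/5, 1/1) <- contains code 653/1250
  emit 'e', narrow to [2/5, 1/1)
Step 2: interval [2/5, 1/1), width = 1/1 - 2/5 = 3/5
  'c': [2/5 + 3/5*0/1, 2/5 + 3/5*1/5) = [2/5, 13/25)
  'f': [2/5 + 3/5*1/5, 2/5 + 3/5*2/5) = [13/25, 16/25) <- contains code 653/1250
  'e': [2/5 + 3/5*2/5, 2/5 + 3/5*1/1) = [16/25, 1/1)
  emit 'f', narrow to [13/25, 16/25)
Step 3: interval [13/25, 16/25), width = 16/25 - 13/25 = 3/25
  'c': [13/25 + 3/25*0/1, 13/25 + 3/25*1/5) = [13/25, 68/125) <- contains code 653/1250
  'f': [13/25 + 3/25*1/5, 13/25 + 3/25*2/5) = [68/125, 71/125)
  'e': [13/25 + 3/25*2/5, 13/25 + 3/25*1/1) = [71/125, 16/25)
  emit 'c', narrow to [13/25, 68/125)
Step 4: interval [13/25, 68/125), width = 68/125 - 13/25 = 3/125
  'c': [13/25 + 3/125*0/1, 13/25 + 3/125*1/5) = [13/25, 328/625) <- contains code 653/1250
  'f': [13/25 + 3/125*1/5, 13/25 + 3/125*2/5) = [328/625, 331/625)
  'e': [13/25 + 3/125*2/5, 13/25 + 3/125*1/1) = [331/625, 68/125)
  emit 'c', narrow to [13/25, 328/625)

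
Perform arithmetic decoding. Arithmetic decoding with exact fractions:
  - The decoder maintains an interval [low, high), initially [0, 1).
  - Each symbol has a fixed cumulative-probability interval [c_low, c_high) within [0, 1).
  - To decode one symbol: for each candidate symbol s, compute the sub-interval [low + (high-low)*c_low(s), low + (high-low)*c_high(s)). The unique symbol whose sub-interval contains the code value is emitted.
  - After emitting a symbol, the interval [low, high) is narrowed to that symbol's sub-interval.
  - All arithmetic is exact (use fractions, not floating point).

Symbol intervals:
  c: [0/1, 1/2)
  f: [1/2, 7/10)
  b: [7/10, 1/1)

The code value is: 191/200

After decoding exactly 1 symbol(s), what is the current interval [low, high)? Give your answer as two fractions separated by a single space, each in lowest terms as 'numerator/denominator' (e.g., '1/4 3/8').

Step 1: interval [0/1, 1/1), width = 1/1 - 0/1 = 1/1
  'c': [0/1 + 1/1*0/1, 0/1 + 1/1*1/2) = [0/1, 1/2)
  'f': [0/1 + 1/1*1/2, 0/1 + 1/1*7/10) = [1/2, 7/10)
  'b': [0/1 + 1/1*7/10, 0/1 + 1/1*1/1) = [7/10, 1/1) <- contains code 191/200
  emit 'b', narrow to [7/10, 1/1)

Answer: 7/10 1/1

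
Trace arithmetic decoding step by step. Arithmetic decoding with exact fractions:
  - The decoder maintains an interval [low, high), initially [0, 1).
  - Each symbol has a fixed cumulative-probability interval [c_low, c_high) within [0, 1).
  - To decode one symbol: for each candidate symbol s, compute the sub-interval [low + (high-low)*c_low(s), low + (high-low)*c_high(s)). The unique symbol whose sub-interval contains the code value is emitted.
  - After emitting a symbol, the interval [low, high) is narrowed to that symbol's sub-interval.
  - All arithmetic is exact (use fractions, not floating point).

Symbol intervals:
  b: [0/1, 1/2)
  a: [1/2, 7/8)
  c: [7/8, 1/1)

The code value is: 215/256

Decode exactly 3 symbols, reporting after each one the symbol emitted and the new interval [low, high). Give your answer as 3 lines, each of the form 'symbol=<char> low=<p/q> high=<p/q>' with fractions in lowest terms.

Step 1: interval [0/1, 1/1), width = 1/1 - 0/1 = 1/1
  'b': [0/1 + 1/1*0/1, 0/1 + 1/1*1/2) = [0/1, 1/2)
  'a': [0/1 + 1/1*1/2, 0/1 + 1/1*7/8) = [1/2, 7/8) <- contains code 215/256
  'c': [0/1 + 1/1*7/8, 0/1 + 1/1*1/1) = [7/8, 1/1)
  emit 'a', narrow to [1/2, 7/8)
Step 2: interval [1/2, 7/8), width = 7/8 - 1/2 = 3/8
  'b': [1/2 + 3/8*0/1, 1/2 + 3/8*1/2) = [1/2, 11/16)
  'a': [1/2 + 3/8*1/2, 1/2 + 3/8*7/8) = [11/16, 53/64)
  'c': [1/2 + 3/8*7/8, 1/2 + 3/8*1/1) = [53/64, 7/8) <- contains code 215/256
  emit 'c', narrow to [53/64, 7/8)
Step 3: interval [53/64, 7/8), width = 7/8 - 53/64 = 3/64
  'b': [53/64 + 3/64*0/1, 53/64 + 3/64*1/2) = [53/64, 109/128) <- contains code 215/256
  'a': [53/64 + 3/64*1/2, 53/64 + 3/64*7/8) = [109/128, 445/512)
  'c': [53/64 + 3/64*7/8, 53/64 + 3/64*1/1) = [445/512, 7/8)
  emit 'b', narrow to [53/64, 109/128)

Answer: symbol=a low=1/2 high=7/8
symbol=c low=53/64 high=7/8
symbol=b low=53/64 high=109/128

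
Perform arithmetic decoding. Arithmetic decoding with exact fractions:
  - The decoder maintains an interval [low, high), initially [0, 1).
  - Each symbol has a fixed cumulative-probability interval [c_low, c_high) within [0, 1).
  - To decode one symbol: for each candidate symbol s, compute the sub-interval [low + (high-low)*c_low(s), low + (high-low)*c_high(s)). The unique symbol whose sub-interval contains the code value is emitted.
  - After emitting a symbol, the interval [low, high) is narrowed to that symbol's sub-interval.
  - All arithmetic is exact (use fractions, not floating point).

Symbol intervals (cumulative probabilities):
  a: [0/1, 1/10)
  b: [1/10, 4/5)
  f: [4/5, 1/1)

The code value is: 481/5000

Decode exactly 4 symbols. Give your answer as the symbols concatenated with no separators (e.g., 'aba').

Step 1: interval [0/1, 1/1), width = 1/1 - 0/1 = 1/1
  'a': [0/1 + 1/1*0/1, 0/1 + 1/1*1/10) = [0/1, 1/10) <- contains code 481/5000
  'b': [0/1 + 1/1*1/10, 0/1 + 1/1*4/5) = [1/10, 4/5)
  'f': [0/1 + 1/1*4/5, 0/1 + 1/1*1/1) = [4/5, 1/1)
  emit 'a', narrow to [0/1, 1/10)
Step 2: interval [0/1, 1/10), width = 1/10 - 0/1 = 1/10
  'a': [0/1 + 1/10*0/1, 0/1 + 1/10*1/10) = [0/1, 1/100)
  'b': [0/1 + 1/10*1/10, 0/1 + 1/10*4/5) = [1/100, 2/25)
  'f': [0/1 + 1/10*4/5, 0/1 + 1/10*1/1) = [2/25, 1/10) <- contains code 481/5000
  emit 'f', narrow to [2/25, 1/10)
Step 3: interval [2/25, 1/10), width = 1/10 - 2/25 = 1/50
  'a': [2/25 + 1/50*0/1, 2/25 + 1/50*1/10) = [2/25, 41/500)
  'b': [2/25 + 1/50*1/10, 2/25 + 1/50*4/5) = [41/500, 12/125)
  'f': [2/25 + 1/50*4/5, 2/25 + 1/50*1/1) = [12/125, 1/10) <- contains code 481/5000
  emit 'f', narrow to [12/125, 1/10)
Step 4: interval [12/125, 1/10), width = 1/10 - 12/125 = 1/250
  'a': [12/125 + 1/250*0/1, 12/125 + 1/250*1/10) = [12/125, 241/2500) <- contains code 481/5000
  'b': [12/125 + 1/250*1/10, 12/125 + 1/250*4/5) = [241/2500, 62/625)
  'f': [12/125 + 1/250*4/5, 12/125 + 1/250*1/1) = [62/625, 1/10)
  emit 'a', narrow to [12/125, 241/2500)

Answer: affa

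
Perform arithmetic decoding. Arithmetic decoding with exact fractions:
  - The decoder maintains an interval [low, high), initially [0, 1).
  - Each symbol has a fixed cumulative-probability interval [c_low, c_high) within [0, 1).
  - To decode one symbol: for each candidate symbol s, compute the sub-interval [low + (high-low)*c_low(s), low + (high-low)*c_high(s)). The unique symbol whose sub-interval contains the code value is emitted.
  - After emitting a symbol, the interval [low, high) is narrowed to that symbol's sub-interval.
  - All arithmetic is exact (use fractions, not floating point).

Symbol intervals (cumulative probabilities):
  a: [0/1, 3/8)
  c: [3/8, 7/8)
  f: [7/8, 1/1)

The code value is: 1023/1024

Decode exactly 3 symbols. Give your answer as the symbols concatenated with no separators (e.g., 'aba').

Answer: fff

Derivation:
Step 1: interval [0/1, 1/1), width = 1/1 - 0/1 = 1/1
  'a': [0/1 + 1/1*0/1, 0/1 + 1/1*3/8) = [0/1, 3/8)
  'c': [0/1 + 1/1*3/8, 0/1 + 1/1*7/8) = [3/8, 7/8)
  'f': [0/1 + 1/1*7/8, 0/1 + 1/1*1/1) = [7/8, 1/1) <- contains code 1023/1024
  emit 'f', narrow to [7/8, 1/1)
Step 2: interval [7/8, 1/1), width = 1/1 - 7/8 = 1/8
  'a': [7/8 + 1/8*0/1, 7/8 + 1/8*3/8) = [7/8, 59/64)
  'c': [7/8 + 1/8*3/8, 7/8 + 1/8*7/8) = [59/64, 63/64)
  'f': [7/8 + 1/8*7/8, 7/8 + 1/8*1/1) = [63/64, 1/1) <- contains code 1023/1024
  emit 'f', narrow to [63/64, 1/1)
Step 3: interval [63/64, 1/1), width = 1/1 - 63/64 = 1/64
  'a': [63/64 + 1/64*0/1, 63/64 + 1/64*3/8) = [63/64, 507/512)
  'c': [63/64 + 1/64*3/8, 63/64 + 1/64*7/8) = [507/512, 511/512)
  'f': [63/64 + 1/64*7/8, 63/64 + 1/64*1/1) = [511/512, 1/1) <- contains code 1023/1024
  emit 'f', narrow to [511/512, 1/1)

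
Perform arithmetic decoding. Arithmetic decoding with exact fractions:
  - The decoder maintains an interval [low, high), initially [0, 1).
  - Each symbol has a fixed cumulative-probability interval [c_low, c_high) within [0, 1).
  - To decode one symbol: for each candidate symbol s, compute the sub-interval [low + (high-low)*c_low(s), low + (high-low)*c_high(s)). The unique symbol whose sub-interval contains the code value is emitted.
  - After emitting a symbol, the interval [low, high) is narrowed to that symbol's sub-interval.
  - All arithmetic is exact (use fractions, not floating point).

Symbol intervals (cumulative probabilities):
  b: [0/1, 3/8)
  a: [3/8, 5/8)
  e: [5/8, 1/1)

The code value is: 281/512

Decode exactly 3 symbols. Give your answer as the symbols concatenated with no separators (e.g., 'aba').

Answer: aeb

Derivation:
Step 1: interval [0/1, 1/1), width = 1/1 - 0/1 = 1/1
  'b': [0/1 + 1/1*0/1, 0/1 + 1/1*3/8) = [0/1, 3/8)
  'a': [0/1 + 1/1*3/8, 0/1 + 1/1*5/8) = [3/8, 5/8) <- contains code 281/512
  'e': [0/1 + 1/1*5/8, 0/1 + 1/1*1/1) = [5/8, 1/1)
  emit 'a', narrow to [3/8, 5/8)
Step 2: interval [3/8, 5/8), width = 5/8 - 3/8 = 1/4
  'b': [3/8 + 1/4*0/1, 3/8 + 1/4*3/8) = [3/8, 15/32)
  'a': [3/8 + 1/4*3/8, 3/8 + 1/4*5/8) = [15/32, 17/32)
  'e': [3/8 + 1/4*5/8, 3/8 + 1/4*1/1) = [17/32, 5/8) <- contains code 281/512
  emit 'e', narrow to [17/32, 5/8)
Step 3: interval [17/32, 5/8), width = 5/8 - 17/32 = 3/32
  'b': [17/32 + 3/32*0/1, 17/32 + 3/32*3/8) = [17/32, 145/256) <- contains code 281/512
  'a': [17/32 + 3/32*3/8, 17/32 + 3/32*5/8) = [145/256, 151/256)
  'e': [17/32 + 3/32*5/8, 17/32 + 3/32*1/1) = [151/256, 5/8)
  emit 'b', narrow to [17/32, 145/256)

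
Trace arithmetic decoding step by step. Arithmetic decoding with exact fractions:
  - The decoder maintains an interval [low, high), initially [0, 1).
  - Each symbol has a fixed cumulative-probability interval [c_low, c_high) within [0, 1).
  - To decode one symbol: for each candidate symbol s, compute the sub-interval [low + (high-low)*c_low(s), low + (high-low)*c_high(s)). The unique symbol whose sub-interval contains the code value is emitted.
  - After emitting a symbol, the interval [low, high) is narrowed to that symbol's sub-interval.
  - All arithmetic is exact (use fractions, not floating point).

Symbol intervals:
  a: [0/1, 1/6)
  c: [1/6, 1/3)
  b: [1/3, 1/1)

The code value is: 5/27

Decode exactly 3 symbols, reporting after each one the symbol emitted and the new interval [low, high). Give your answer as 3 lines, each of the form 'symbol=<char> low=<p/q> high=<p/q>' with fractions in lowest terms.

Step 1: interval [0/1, 1/1), width = 1/1 - 0/1 = 1/1
  'a': [0/1 + 1/1*0/1, 0/1 + 1/1*1/6) = [0/1, 1/6)
  'c': [0/1 + 1/1*1/6, 0/1 + 1/1*1/3) = [1/6, 1/3) <- contains code 5/27
  'b': [0/1 + 1/1*1/3, 0/1 + 1/1*1/1) = [1/3, 1/1)
  emit 'c', narrow to [1/6, 1/3)
Step 2: interval [1/6, 1/3), width = 1/3 - 1/6 = 1/6
  'a': [1/6 + 1/6*0/1, 1/6 + 1/6*1/6) = [1/6, 7/36) <- contains code 5/27
  'c': [1/6 + 1/6*1/6, 1/6 + 1/6*1/3) = [7/36, 2/9)
  'b': [1/6 + 1/6*1/3, 1/6 + 1/6*1/1) = [2/9, 1/3)
  emit 'a', narrow to [1/6, 7/36)
Step 3: interval [1/6, 7/36), width = 7/36 - 1/6 = 1/36
  'a': [1/6 + 1/36*0/1, 1/6 + 1/36*1/6) = [1/6, 37/216)
  'c': [1/6 + 1/36*1/6, 1/6 + 1/36*1/3) = [37/216, 19/108)
  'b': [1/6 + 1/36*1/3, 1/6 + 1/36*1/1) = [19/108, 7/36) <- contains code 5/27
  emit 'b', narrow to [19/108, 7/36)

Answer: symbol=c low=1/6 high=1/3
symbol=a low=1/6 high=7/36
symbol=b low=19/108 high=7/36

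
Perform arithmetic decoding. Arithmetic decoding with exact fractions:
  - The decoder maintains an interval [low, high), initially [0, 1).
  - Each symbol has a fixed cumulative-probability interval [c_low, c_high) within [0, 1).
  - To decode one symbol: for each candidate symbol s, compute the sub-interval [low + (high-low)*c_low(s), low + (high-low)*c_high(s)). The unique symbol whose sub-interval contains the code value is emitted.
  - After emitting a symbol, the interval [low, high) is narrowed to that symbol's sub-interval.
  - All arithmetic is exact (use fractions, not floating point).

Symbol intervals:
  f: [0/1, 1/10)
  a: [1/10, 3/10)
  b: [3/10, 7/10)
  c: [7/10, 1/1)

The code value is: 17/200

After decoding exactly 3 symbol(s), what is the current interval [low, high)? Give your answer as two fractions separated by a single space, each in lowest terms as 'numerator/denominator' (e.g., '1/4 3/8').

Step 1: interval [0/1, 1/1), width = 1/1 - 0/1 = 1/1
  'f': [0/1 + 1/1*0/1, 0/1 + 1/1*1/10) = [0/1, 1/10) <- contains code 17/200
  'a': [0/1 + 1/1*1/10, 0/1 + 1/1*3/10) = [1/10, 3/10)
  'b': [0/1 + 1/1*3/10, 0/1 + 1/1*7/10) = [3/10, 7/10)
  'c': [0/1 + 1/1*7/10, 0/1 + 1/1*1/1) = [7/10, 1/1)
  emit 'f', narrow to [0/1, 1/10)
Step 2: interval [0/1, 1/10), width = 1/10 - 0/1 = 1/10
  'f': [0/1 + 1/10*0/1, 0/1 + 1/10*1/10) = [0/1, 1/100)
  'a': [0/1 + 1/10*1/10, 0/1 + 1/10*3/10) = [1/100, 3/100)
  'b': [0/1 + 1/10*3/10, 0/1 + 1/10*7/10) = [3/100, 7/100)
  'c': [0/1 + 1/10*7/10, 0/1 + 1/10*1/1) = [7/100, 1/10) <- contains code 17/200
  emit 'c', narrow to [7/100, 1/10)
Step 3: interval [7/100, 1/10), width = 1/10 - 7/100 = 3/100
  'f': [7/100 + 3/100*0/1, 7/100 + 3/100*1/10) = [7/100, 73/1000)
  'a': [7/100 + 3/100*1/10, 7/100 + 3/100*3/10) = [73/1000, 79/1000)
  'b': [7/100 + 3/100*3/10, 7/100 + 3/100*7/10) = [79/1000, 91/1000) <- contains code 17/200
  'c': [7/100 + 3/100*7/10, 7/100 + 3/100*1/1) = [91/1000, 1/10)
  emit 'b', narrow to [79/1000, 91/1000)

Answer: 79/1000 91/1000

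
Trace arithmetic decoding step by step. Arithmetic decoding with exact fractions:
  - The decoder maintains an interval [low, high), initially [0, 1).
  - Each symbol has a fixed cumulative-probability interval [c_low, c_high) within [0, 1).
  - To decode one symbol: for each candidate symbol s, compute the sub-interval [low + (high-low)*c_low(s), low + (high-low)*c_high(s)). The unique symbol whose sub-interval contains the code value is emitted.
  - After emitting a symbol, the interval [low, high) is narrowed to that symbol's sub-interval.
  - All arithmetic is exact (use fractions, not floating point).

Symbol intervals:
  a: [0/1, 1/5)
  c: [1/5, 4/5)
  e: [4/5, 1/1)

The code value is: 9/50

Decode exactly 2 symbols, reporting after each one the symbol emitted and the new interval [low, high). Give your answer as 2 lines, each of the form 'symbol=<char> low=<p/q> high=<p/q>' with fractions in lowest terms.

Answer: symbol=a low=0/1 high=1/5
symbol=e low=4/25 high=1/5

Derivation:
Step 1: interval [0/1, 1/1), width = 1/1 - 0/1 = 1/1
  'a': [0/1 + 1/1*0/1, 0/1 + 1/1*1/5) = [0/1, 1/5) <- contains code 9/50
  'c': [0/1 + 1/1*1/5, 0/1 + 1/1*4/5) = [1/5, 4/5)
  'e': [0/1 + 1/1*4/5, 0/1 + 1/1*1/1) = [4/5, 1/1)
  emit 'a', narrow to [0/1, 1/5)
Step 2: interval [0/1, 1/5), width = 1/5 - 0/1 = 1/5
  'a': [0/1 + 1/5*0/1, 0/1 + 1/5*1/5) = [0/1, 1/25)
  'c': [0/1 + 1/5*1/5, 0/1 + 1/5*4/5) = [1/25, 4/25)
  'e': [0/1 + 1/5*4/5, 0/1 + 1/5*1/1) = [4/25, 1/5) <- contains code 9/50
  emit 'e', narrow to [4/25, 1/5)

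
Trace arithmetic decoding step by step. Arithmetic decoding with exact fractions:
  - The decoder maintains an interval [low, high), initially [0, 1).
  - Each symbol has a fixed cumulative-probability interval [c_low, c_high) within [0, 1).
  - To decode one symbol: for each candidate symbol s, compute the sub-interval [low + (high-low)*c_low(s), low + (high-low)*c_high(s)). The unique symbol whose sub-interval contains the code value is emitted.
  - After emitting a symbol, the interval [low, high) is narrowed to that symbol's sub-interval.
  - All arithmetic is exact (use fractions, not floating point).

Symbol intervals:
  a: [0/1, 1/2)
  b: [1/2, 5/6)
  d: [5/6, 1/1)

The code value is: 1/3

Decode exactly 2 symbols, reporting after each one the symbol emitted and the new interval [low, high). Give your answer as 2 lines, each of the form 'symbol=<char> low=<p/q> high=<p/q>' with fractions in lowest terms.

Step 1: interval [0/1, 1/1), width = 1/1 - 0/1 = 1/1
  'a': [0/1 + 1/1*0/1, 0/1 + 1/1*1/2) = [0/1, 1/2) <- contains code 1/3
  'b': [0/1 + 1/1*1/2, 0/1 + 1/1*5/6) = [1/2, 5/6)
  'd': [0/1 + 1/1*5/6, 0/1 + 1/1*1/1) = [5/6, 1/1)
  emit 'a', narrow to [0/1, 1/2)
Step 2: interval [0/1, 1/2), width = 1/2 - 0/1 = 1/2
  'a': [0/1 + 1/2*0/1, 0/1 + 1/2*1/2) = [0/1, 1/4)
  'b': [0/1 + 1/2*1/2, 0/1 + 1/2*5/6) = [1/4, 5/12) <- contains code 1/3
  'd': [0/1 + 1/2*5/6, 0/1 + 1/2*1/1) = [5/12, 1/2)
  emit 'b', narrow to [1/4, 5/12)

Answer: symbol=a low=0/1 high=1/2
symbol=b low=1/4 high=5/12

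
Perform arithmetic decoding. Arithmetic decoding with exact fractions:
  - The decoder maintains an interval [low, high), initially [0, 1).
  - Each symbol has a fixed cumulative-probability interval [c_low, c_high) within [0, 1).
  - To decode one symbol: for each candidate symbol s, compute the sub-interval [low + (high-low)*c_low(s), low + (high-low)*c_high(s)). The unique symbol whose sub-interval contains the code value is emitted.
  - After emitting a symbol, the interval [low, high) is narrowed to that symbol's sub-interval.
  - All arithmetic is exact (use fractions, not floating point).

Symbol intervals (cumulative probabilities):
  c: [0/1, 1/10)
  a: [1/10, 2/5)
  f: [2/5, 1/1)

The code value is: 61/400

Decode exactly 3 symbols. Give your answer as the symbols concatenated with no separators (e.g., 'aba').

Answer: aaa

Derivation:
Step 1: interval [0/1, 1/1), width = 1/1 - 0/1 = 1/1
  'c': [0/1 + 1/1*0/1, 0/1 + 1/1*1/10) = [0/1, 1/10)
  'a': [0/1 + 1/1*1/10, 0/1 + 1/1*2/5) = [1/10, 2/5) <- contains code 61/400
  'f': [0/1 + 1/1*2/5, 0/1 + 1/1*1/1) = [2/5, 1/1)
  emit 'a', narrow to [1/10, 2/5)
Step 2: interval [1/10, 2/5), width = 2/5 - 1/10 = 3/10
  'c': [1/10 + 3/10*0/1, 1/10 + 3/10*1/10) = [1/10, 13/100)
  'a': [1/10 + 3/10*1/10, 1/10 + 3/10*2/5) = [13/100, 11/50) <- contains code 61/400
  'f': [1/10 + 3/10*2/5, 1/10 + 3/10*1/1) = [11/50, 2/5)
  emit 'a', narrow to [13/100, 11/50)
Step 3: interval [13/100, 11/50), width = 11/50 - 13/100 = 9/100
  'c': [13/100 + 9/100*0/1, 13/100 + 9/100*1/10) = [13/100, 139/1000)
  'a': [13/100 + 9/100*1/10, 13/100 + 9/100*2/5) = [139/1000, 83/500) <- contains code 61/400
  'f': [13/100 + 9/100*2/5, 13/100 + 9/100*1/1) = [83/500, 11/50)
  emit 'a', narrow to [139/1000, 83/500)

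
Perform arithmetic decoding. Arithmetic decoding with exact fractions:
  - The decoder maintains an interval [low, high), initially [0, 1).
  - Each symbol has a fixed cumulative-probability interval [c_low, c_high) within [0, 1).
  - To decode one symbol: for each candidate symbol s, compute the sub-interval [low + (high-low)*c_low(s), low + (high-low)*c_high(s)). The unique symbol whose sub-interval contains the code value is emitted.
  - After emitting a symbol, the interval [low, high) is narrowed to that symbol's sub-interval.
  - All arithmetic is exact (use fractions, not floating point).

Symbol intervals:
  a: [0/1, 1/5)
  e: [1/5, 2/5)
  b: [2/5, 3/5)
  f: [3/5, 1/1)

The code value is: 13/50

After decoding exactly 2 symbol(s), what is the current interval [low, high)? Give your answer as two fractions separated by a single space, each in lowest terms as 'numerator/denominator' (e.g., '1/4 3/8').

Step 1: interval [0/1, 1/1), width = 1/1 - 0/1 = 1/1
  'a': [0/1 + 1/1*0/1, 0/1 + 1/1*1/5) = [0/1, 1/5)
  'e': [0/1 + 1/1*1/5, 0/1 + 1/1*2/5) = [1/5, 2/5) <- contains code 13/50
  'b': [0/1 + 1/1*2/5, 0/1 + 1/1*3/5) = [2/5, 3/5)
  'f': [0/1 + 1/1*3/5, 0/1 + 1/1*1/1) = [3/5, 1/1)
  emit 'e', narrow to [1/5, 2/5)
Step 2: interval [1/5, 2/5), width = 2/5 - 1/5 = 1/5
  'a': [1/5 + 1/5*0/1, 1/5 + 1/5*1/5) = [1/5, 6/25)
  'e': [1/5 + 1/5*1/5, 1/5 + 1/5*2/5) = [6/25, 7/25) <- contains code 13/50
  'b': [1/5 + 1/5*2/5, 1/5 + 1/5*3/5) = [7/25, 8/25)
  'f': [1/5 + 1/5*3/5, 1/5 + 1/5*1/1) = [8/25, 2/5)
  emit 'e', narrow to [6/25, 7/25)

Answer: 6/25 7/25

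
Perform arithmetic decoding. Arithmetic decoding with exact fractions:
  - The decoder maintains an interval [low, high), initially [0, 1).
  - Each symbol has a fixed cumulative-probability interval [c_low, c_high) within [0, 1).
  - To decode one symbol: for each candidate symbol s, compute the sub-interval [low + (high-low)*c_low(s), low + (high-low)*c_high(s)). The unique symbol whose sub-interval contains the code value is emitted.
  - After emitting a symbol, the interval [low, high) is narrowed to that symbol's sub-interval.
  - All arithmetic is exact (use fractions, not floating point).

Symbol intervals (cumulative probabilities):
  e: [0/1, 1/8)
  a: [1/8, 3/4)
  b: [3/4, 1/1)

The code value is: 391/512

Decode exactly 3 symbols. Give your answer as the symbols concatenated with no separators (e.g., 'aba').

Step 1: interval [0/1, 1/1), width = 1/1 - 0/1 = 1/1
  'e': [0/1 + 1/1*0/1, 0/1 + 1/1*1/8) = [0/1, 1/8)
  'a': [0/1 + 1/1*1/8, 0/1 + 1/1*3/4) = [1/8, 3/4)
  'b': [0/1 + 1/1*3/4, 0/1 + 1/1*1/1) = [3/4, 1/1) <- contains code 391/512
  emit 'b', narrow to [3/4, 1/1)
Step 2: interval [3/4, 1/1), width = 1/1 - 3/4 = 1/4
  'e': [3/4 + 1/4*0/1, 3/4 + 1/4*1/8) = [3/4, 25/32) <- contains code 391/512
  'a': [3/4 + 1/4*1/8, 3/4 + 1/4*3/4) = [25/32, 15/16)
  'b': [3/4 + 1/4*3/4, 3/4 + 1/4*1/1) = [15/16, 1/1)
  emit 'e', narrow to [3/4, 25/32)
Step 3: interval [3/4, 25/32), width = 25/32 - 3/4 = 1/32
  'e': [3/4 + 1/32*0/1, 3/4 + 1/32*1/8) = [3/4, 193/256)
  'a': [3/4 + 1/32*1/8, 3/4 + 1/32*3/4) = [193/256, 99/128) <- contains code 391/512
  'b': [3/4 + 1/32*3/4, 3/4 + 1/32*1/1) = [99/128, 25/32)
  emit 'a', narrow to [193/256, 99/128)

Answer: bea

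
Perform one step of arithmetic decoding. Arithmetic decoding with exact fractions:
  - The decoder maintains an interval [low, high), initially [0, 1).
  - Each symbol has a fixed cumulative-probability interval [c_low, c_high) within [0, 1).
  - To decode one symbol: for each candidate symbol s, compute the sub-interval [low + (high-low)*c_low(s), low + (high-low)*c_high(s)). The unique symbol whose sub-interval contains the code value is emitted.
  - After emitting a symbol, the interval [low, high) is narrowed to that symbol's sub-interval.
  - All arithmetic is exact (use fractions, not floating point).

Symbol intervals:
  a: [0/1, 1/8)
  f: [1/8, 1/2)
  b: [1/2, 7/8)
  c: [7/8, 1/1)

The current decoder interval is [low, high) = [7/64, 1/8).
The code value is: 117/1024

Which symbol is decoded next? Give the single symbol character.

Answer: f

Derivation:
Interval width = high − low = 1/8 − 7/64 = 1/64
Scaled code = (code − low) / width = (117/1024 − 7/64) / 1/64 = 5/16
  a: [0/1, 1/8) 
  f: [1/8, 1/2) ← scaled code falls here ✓
  b: [1/2, 7/8) 
  c: [7/8, 1/1) 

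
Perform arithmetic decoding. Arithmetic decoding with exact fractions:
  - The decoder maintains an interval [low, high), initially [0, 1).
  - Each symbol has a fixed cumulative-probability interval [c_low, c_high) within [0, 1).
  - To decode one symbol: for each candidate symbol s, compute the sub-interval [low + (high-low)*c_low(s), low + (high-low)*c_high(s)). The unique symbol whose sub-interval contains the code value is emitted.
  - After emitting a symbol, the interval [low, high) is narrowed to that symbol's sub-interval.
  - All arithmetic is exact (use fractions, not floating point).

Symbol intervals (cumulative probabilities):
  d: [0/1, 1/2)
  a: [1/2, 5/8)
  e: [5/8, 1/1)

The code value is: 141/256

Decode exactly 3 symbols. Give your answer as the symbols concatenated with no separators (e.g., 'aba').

Step 1: interval [0/1, 1/1), width = 1/1 - 0/1 = 1/1
  'd': [0/1 + 1/1*0/1, 0/1 + 1/1*1/2) = [0/1, 1/2)
  'a': [0/1 + 1/1*1/2, 0/1 + 1/1*5/8) = [1/2, 5/8) <- contains code 141/256
  'e': [0/1 + 1/1*5/8, 0/1 + 1/1*1/1) = [5/8, 1/1)
  emit 'a', narrow to [1/2, 5/8)
Step 2: interval [1/2, 5/8), width = 5/8 - 1/2 = 1/8
  'd': [1/2 + 1/8*0/1, 1/2 + 1/8*1/2) = [1/2, 9/16) <- contains code 141/256
  'a': [1/2 + 1/8*1/2, 1/2 + 1/8*5/8) = [9/16, 37/64)
  'e': [1/2 + 1/8*5/8, 1/2 + 1/8*1/1) = [37/64, 5/8)
  emit 'd', narrow to [1/2, 9/16)
Step 3: interval [1/2, 9/16), width = 9/16 - 1/2 = 1/16
  'd': [1/2 + 1/16*0/1, 1/2 + 1/16*1/2) = [1/2, 17/32)
  'a': [1/2 + 1/16*1/2, 1/2 + 1/16*5/8) = [17/32, 69/128)
  'e': [1/2 + 1/16*5/8, 1/2 + 1/16*1/1) = [69/128, 9/16) <- contains code 141/256
  emit 'e', narrow to [69/128, 9/16)

Answer: ade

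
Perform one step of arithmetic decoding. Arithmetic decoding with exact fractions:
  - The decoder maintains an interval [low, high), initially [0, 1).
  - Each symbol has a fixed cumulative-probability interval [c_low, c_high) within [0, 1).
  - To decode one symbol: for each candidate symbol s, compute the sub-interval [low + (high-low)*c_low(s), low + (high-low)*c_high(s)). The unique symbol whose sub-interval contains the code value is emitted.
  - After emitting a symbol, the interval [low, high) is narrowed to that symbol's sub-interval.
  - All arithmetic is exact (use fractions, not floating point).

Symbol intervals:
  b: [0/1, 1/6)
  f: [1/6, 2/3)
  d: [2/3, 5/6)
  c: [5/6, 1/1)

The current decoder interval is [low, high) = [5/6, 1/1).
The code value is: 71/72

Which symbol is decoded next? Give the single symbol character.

Answer: c

Derivation:
Interval width = high − low = 1/1 − 5/6 = 1/6
Scaled code = (code − low) / width = (71/72 − 5/6) / 1/6 = 11/12
  b: [0/1, 1/6) 
  f: [1/6, 2/3) 
  d: [2/3, 5/6) 
  c: [5/6, 1/1) ← scaled code falls here ✓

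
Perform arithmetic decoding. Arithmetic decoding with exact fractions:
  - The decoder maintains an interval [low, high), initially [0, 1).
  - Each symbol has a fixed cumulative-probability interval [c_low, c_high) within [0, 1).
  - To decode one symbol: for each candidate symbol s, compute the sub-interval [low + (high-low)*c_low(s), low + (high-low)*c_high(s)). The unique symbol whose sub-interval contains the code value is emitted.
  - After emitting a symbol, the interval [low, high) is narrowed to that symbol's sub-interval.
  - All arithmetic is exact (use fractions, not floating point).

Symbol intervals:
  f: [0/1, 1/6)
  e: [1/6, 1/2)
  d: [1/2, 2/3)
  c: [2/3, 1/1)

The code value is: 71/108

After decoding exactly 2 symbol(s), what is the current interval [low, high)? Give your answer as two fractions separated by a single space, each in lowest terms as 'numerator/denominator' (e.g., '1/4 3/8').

Answer: 11/18 2/3

Derivation:
Step 1: interval [0/1, 1/1), width = 1/1 - 0/1 = 1/1
  'f': [0/1 + 1/1*0/1, 0/1 + 1/1*1/6) = [0/1, 1/6)
  'e': [0/1 + 1/1*1/6, 0/1 + 1/1*1/2) = [1/6, 1/2)
  'd': [0/1 + 1/1*1/2, 0/1 + 1/1*2/3) = [1/2, 2/3) <- contains code 71/108
  'c': [0/1 + 1/1*2/3, 0/1 + 1/1*1/1) = [2/3, 1/1)
  emit 'd', narrow to [1/2, 2/3)
Step 2: interval [1/2, 2/3), width = 2/3 - 1/2 = 1/6
  'f': [1/2 + 1/6*0/1, 1/2 + 1/6*1/6) = [1/2, 19/36)
  'e': [1/2 + 1/6*1/6, 1/2 + 1/6*1/2) = [19/36, 7/12)
  'd': [1/2 + 1/6*1/2, 1/2 + 1/6*2/3) = [7/12, 11/18)
  'c': [1/2 + 1/6*2/3, 1/2 + 1/6*1/1) = [11/18, 2/3) <- contains code 71/108
  emit 'c', narrow to [11/18, 2/3)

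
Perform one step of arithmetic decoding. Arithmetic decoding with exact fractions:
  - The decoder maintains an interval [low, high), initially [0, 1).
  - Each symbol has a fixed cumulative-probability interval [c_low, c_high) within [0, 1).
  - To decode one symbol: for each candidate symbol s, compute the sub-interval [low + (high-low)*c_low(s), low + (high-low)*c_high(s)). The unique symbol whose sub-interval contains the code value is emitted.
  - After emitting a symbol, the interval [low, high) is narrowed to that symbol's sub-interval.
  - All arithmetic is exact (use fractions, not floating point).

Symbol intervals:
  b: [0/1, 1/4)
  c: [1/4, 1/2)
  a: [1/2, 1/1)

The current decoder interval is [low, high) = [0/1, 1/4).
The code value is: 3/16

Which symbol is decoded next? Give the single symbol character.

Interval width = high − low = 1/4 − 0/1 = 1/4
Scaled code = (code − low) / width = (3/16 − 0/1) / 1/4 = 3/4
  b: [0/1, 1/4) 
  c: [1/4, 1/2) 
  a: [1/2, 1/1) ← scaled code falls here ✓

Answer: a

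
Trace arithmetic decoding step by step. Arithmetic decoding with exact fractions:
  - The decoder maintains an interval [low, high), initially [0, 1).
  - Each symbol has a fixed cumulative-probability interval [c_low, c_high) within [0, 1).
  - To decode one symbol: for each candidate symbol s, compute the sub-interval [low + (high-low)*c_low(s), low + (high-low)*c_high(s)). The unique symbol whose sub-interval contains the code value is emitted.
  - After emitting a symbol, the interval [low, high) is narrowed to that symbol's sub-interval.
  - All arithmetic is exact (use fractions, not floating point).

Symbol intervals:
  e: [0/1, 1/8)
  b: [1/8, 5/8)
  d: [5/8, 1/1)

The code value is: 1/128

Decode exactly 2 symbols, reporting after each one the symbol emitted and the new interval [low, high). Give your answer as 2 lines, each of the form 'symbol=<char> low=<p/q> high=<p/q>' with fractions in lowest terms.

Step 1: interval [0/1, 1/1), width = 1/1 - 0/1 = 1/1
  'e': [0/1 + 1/1*0/1, 0/1 + 1/1*1/8) = [0/1, 1/8) <- contains code 1/128
  'b': [0/1 + 1/1*1/8, 0/1 + 1/1*5/8) = [1/8, 5/8)
  'd': [0/1 + 1/1*5/8, 0/1 + 1/1*1/1) = [5/8, 1/1)
  emit 'e', narrow to [0/1, 1/8)
Step 2: interval [0/1, 1/8), width = 1/8 - 0/1 = 1/8
  'e': [0/1 + 1/8*0/1, 0/1 + 1/8*1/8) = [0/1, 1/64) <- contains code 1/128
  'b': [0/1 + 1/8*1/8, 0/1 + 1/8*5/8) = [1/64, 5/64)
  'd': [0/1 + 1/8*5/8, 0/1 + 1/8*1/1) = [5/64, 1/8)
  emit 'e', narrow to [0/1, 1/64)

Answer: symbol=e low=0/1 high=1/8
symbol=e low=0/1 high=1/64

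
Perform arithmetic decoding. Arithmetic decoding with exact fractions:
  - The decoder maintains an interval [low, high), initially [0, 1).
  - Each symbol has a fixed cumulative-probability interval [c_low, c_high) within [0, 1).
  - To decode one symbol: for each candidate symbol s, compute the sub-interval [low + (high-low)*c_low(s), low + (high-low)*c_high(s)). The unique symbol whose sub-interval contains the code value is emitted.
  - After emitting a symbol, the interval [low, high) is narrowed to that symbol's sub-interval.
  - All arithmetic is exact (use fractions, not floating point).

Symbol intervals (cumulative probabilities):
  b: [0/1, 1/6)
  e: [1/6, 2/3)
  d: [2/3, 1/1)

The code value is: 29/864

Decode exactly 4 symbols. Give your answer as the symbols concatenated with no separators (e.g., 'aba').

Answer: bebe

Derivation:
Step 1: interval [0/1, 1/1), width = 1/1 - 0/1 = 1/1
  'b': [0/1 + 1/1*0/1, 0/1 + 1/1*1/6) = [0/1, 1/6) <- contains code 29/864
  'e': [0/1 + 1/1*1/6, 0/1 + 1/1*2/3) = [1/6, 2/3)
  'd': [0/1 + 1/1*2/3, 0/1 + 1/1*1/1) = [2/3, 1/1)
  emit 'b', narrow to [0/1, 1/6)
Step 2: interval [0/1, 1/6), width = 1/6 - 0/1 = 1/6
  'b': [0/1 + 1/6*0/1, 0/1 + 1/6*1/6) = [0/1, 1/36)
  'e': [0/1 + 1/6*1/6, 0/1 + 1/6*2/3) = [1/36, 1/9) <- contains code 29/864
  'd': [0/1 + 1/6*2/3, 0/1 + 1/6*1/1) = [1/9, 1/6)
  emit 'e', narrow to [1/36, 1/9)
Step 3: interval [1/36, 1/9), width = 1/9 - 1/36 = 1/12
  'b': [1/36 + 1/12*0/1, 1/36 + 1/12*1/6) = [1/36, 1/24) <- contains code 29/864
  'e': [1/36 + 1/12*1/6, 1/36 + 1/12*2/3) = [1/24, 1/12)
  'd': [1/36 + 1/12*2/3, 1/36 + 1/12*1/1) = [1/12, 1/9)
  emit 'b', narrow to [1/36, 1/24)
Step 4: interval [1/36, 1/24), width = 1/24 - 1/36 = 1/72
  'b': [1/36 + 1/72*0/1, 1/36 + 1/72*1/6) = [1/36, 13/432)
  'e': [1/36 + 1/72*1/6, 1/36 + 1/72*2/3) = [13/432, 1/27) <- contains code 29/864
  'd': [1/36 + 1/72*2/3, 1/36 + 1/72*1/1) = [1/27, 1/24)
  emit 'e', narrow to [13/432, 1/27)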